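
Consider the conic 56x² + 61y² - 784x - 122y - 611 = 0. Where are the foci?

(7 - √5, 1) and (7 + √5, 1)

Group the x- and y-terms: 56(x² - 14x) + 61(y² - 2y) = 611
Complete the square in x and y: 56(x - 7)² + 61(y - 1)² = 611 + 2744 + 61 = 3416
Dividing both sides by 3416: (x - 7)²/61 + (y - 1)²/56 = 1
Ellipse, center (7, 1), major axis horizontal; a² = 61, b² = 56.
c² = a² - b² = 61 - 56 = 5, so c = √5.
Foci lie on the horizontal axis through the center: (h ± c, k).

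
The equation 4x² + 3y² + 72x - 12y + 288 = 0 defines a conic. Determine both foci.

Collect terms: 4(x² + 18x) + 3(y² - 4y) = -288
Complete the square: 4(x + 9)² + 3(y - 2)² = -288 + 324 + 12 = 48
Divide by 48: (x + 9)²/12 + (y - 2)²/16 = 1
Ellipse, center (-9, 2), major axis vertical; a² = 16, b² = 12.
c² = a² - b² = 16 - 12 = 4, so c = 2.
Foci lie on the vertical axis through the center: (h, k ± c).

(-9, 0) and (-9, 4)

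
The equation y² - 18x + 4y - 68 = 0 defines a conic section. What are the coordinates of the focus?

Only y is squared. Complete the square in y: (y + 2)² = 18(x + 4).
Vertex (-4, -2); 4p = 18 so p = 9/2. Opens right.
Focus is p units from the vertex along the axis: (h + p, k).

(1/2, -2)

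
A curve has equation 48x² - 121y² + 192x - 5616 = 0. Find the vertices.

48(x² + 4x) -121y² = 5616
Complete the square in x and y: 48(x + 2)² -121y² = 5616 + 192 + 0 = 5808
Divide through by 5808 to get (x + 2)²/121 - y²/48 = 1.
Hyperbola, center (-2, 0), transverse axis horizontal; a² = 121, b² = 48.
a = 11. Vertices at (h ± a, k).

(-13, 0) and (9, 0)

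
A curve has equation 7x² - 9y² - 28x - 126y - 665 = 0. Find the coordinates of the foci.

7(x² - 4x) -9(y² + 14y) = 665
Complete the square in x and y: 7(x - 2)² -9(y + 7)² = 665 + 28 - 441 = 252
Divide by 252: (x - 2)²/36 - (y + 7)²/28 = 1
Hyperbola, center (2, -7), transverse axis horizontal; a² = 36, b² = 28.
c² = a² + b² = 36 + 28 = 64, so c = 8.
Foci lie on the horizontal axis through the center: (h ± c, k).

(-6, -7) and (10, -7)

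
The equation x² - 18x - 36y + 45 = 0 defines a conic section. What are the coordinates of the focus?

Only x is squared. Complete the square in x: (x - 9)² = 36(y + 1).
Vertex (9, -1); 4p = 36 so p = 9. Opens up.
Focus is p units from the vertex along the axis: (h, k + p).

(9, 8)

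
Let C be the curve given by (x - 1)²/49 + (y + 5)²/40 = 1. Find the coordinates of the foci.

Center (1, -5). The larger denominator 49 sits under the x-term, so the major axis is horizontal; a² = 49, b² = 40.
c² = a² - b² = 49 - 40 = 9, so c = 3.
Foci lie on the horizontal axis through the center: (h ± c, k).

(-2, -5) and (4, -5)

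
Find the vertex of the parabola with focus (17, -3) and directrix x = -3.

(7, -3)

The vertex is the midpoint between the focus and the directrix along the axis of symmetry.
Axis is horizontal (directrix is vertical). Vertex x-coordinate = (17 + (-3))/2 = 7; y-coordinate = -3.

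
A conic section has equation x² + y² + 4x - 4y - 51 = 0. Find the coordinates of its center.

(-2, 2)

Group the x- and y-terms: (x² + 4x) + (y² - 4y) = 51
Completing the square gives (x + 2)² + (y - 2)² = 51 + 4 + 4 = 59.
So (x + 2)² + (y - 2)² = 59.
Circle centered at (-2, 2) with r² = 59.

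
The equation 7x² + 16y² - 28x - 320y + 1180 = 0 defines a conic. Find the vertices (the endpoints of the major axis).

(-6, 10) and (10, 10)

Group the x- and y-terms: 7(x² - 4x) + 16(y² - 20y) = -1180
Completing the square gives 7(x - 2)² + 16(y - 10)² = -1180 + 28 + 1600 = 448.
Divide by 448: (x - 2)²/64 + (y - 10)²/28 = 1
Ellipse, center (2, 10), major axis horizontal; a² = 64, b² = 28.
a = 8. Vertices at (h ± a, k).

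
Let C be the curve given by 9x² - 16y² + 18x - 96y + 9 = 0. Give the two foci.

(-1, -8) and (-1, 2)

9(x² + 2x) -16(y² + 6y) = -9
Complete the square in x and y: 9(x + 1)² -16(y + 3)² = -9 + 9 - 144 = -144
Divide by -144: (y + 3)²/9 - (x + 1)²/16 = 1
Hyperbola, center (-1, -3), transverse axis vertical; a² = 9, b² = 16.
c² = a² + b² = 9 + 16 = 25, so c = 5.
Foci lie on the vertical axis through the center: (h, k ± c).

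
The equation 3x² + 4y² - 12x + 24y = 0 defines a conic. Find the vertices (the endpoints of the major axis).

Group the x- and y-terms: 3(x² - 4x) + 4(y² + 6y) = 0
3(x - 2)² + 4(y + 3)² = 0 + 12 + 36 = 48
Dividing both sides by 48: (x - 2)²/16 + (y + 3)²/12 = 1
Ellipse, center (2, -3), major axis horizontal; a² = 16, b² = 12.
a = 4. Vertices at (h ± a, k).

(-2, -3) and (6, -3)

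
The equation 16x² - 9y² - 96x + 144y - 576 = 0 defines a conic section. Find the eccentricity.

Group: 16(x² - 6x) -9(y² - 16y) = 576
Complete the square in x and y: 16(x - 3)² -9(y - 8)² = 576 + 144 - 576 = 144
Divide through by 144 to get (x - 3)²/9 - (y - 8)²/16 = 1.
Hyperbola, center (3, 8), transverse axis horizontal; a² = 9, b² = 16.
c² = a² + b² = 25, so c = 5.
e = c/a = 5/3.

e = 5/3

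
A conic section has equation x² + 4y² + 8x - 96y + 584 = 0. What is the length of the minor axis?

Rearranging, (x² + 8x) + 4(y² - 24y) = -584.
Complete the square: (x + 4)² + 4(y - 12)² = -584 + 16 + 576 = 8
Divide by 8: (x + 4)²/8 + (y - 12)²/2 = 1
Ellipse, center (-4, 12), major axis horizontal; a² = 8, b² = 2.
b² = 2 so b = √2; the minor axis has length 2b = 2√2.

2√2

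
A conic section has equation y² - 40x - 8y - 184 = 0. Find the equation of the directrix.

Only y is squared. Complete the square in y: (y - 4)² = 40(x + 5).
Vertex (-5, 4); 4p = 40 so p = 10. Opens right.
Directrix is the vertical line x = h − p = -5 − (10) = -15.

x = -15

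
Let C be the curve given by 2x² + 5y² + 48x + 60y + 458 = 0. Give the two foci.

(-12 - √3, -6) and (-12 + √3, -6)

2(x² + 24x) + 5(y² + 12y) = -458
Completing the square gives 2(x + 12)² + 5(y + 6)² = -458 + 288 + 180 = 10.
Divide through by 10 to get (x + 12)²/5 + (y + 6)²/2 = 1.
Ellipse, center (-12, -6), major axis horizontal; a² = 5, b² = 2.
c² = a² - b² = 5 - 2 = 3, so c = √3.
Foci lie on the horizontal axis through the center: (h ± c, k).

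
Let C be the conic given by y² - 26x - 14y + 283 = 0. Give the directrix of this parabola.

x = 5/2

Only y is squared. Complete the square in y: (y - 7)² = 26(x - 9).
Vertex (9, 7); 4p = 26 so p = 13/2. Opens right.
Directrix is the vertical line x = h − p = 9 − (13/2) = 5/2.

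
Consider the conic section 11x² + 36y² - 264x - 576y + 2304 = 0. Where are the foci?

(2, 8) and (22, 8)

Rearranging, 11(x² - 24x) + 36(y² - 16y) = -2304.
11(x - 12)² + 36(y - 8)² = -2304 + 1584 + 2304 = 1584
Dividing both sides by 1584: (x - 12)²/144 + (y - 8)²/44 = 1
Ellipse, center (12, 8), major axis horizontal; a² = 144, b² = 44.
c² = a² - b² = 144 - 44 = 100, so c = 10.
Foci lie on the horizontal axis through the center: (h ± c, k).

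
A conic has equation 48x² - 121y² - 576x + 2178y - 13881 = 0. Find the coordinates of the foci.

(-7, 9) and (19, 9)

Group: 48(x² - 12x) -121(y² - 18y) = 13881
48(x - 6)² -121(y - 9)² = 13881 + 1728 - 9801 = 5808
Divide by 5808: (x - 6)²/121 - (y - 9)²/48 = 1
Hyperbola, center (6, 9), transverse axis horizontal; a² = 121, b² = 48.
c² = a² + b² = 121 + 48 = 169, so c = 13.
Foci lie on the horizontal axis through the center: (h ± c, k).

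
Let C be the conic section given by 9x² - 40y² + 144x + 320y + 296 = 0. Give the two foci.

Collect terms: 9(x² + 16x) -40(y² - 8y) = -296
9(x + 8)² -40(y - 4)² = -296 + 576 - 640 = -360
Divide by -360: (y - 4)²/9 - (x + 8)²/40 = 1
Hyperbola, center (-8, 4), transverse axis vertical; a² = 9, b² = 40.
c² = a² + b² = 9 + 40 = 49, so c = 7.
Foci lie on the vertical axis through the center: (h, k ± c).

(-8, -3) and (-8, 11)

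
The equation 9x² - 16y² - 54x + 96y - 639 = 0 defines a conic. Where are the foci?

Group the x- and y-terms: 9(x² - 6x) -16(y² - 6y) = 639
Completing the square gives 9(x - 3)² -16(y - 3)² = 639 + 81 - 144 = 576.
Divide by 576: (x - 3)²/64 - (y - 3)²/36 = 1
Hyperbola, center (3, 3), transverse axis horizontal; a² = 64, b² = 36.
c² = a² + b² = 64 + 36 = 100, so c = 10.
Foci lie on the horizontal axis through the center: (h ± c, k).

(-7, 3) and (13, 3)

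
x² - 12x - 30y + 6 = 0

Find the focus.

Only x is squared. Complete the square in x: (x - 6)² = 30(y + 1).
Vertex (6, -1); 4p = 30 so p = 15/2. Opens up.
Focus is p units from the vertex along the axis: (h, k + p).

(6, 13/2)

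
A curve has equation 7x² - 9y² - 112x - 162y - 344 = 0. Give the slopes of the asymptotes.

√7/3 and -√7/3

7(x² - 16x) -9(y² + 18y) = 344
7(x - 8)² -9(y + 9)² = 344 + 448 - 729 = 63
Divide through by 63 to get (x - 8)²/9 - (y + 9)²/7 = 1.
Hyperbola, center (8, -9), transverse axis horizontal; a² = 9, b² = 7.
For a horizontal hyperbola the asymptotes have slope ±b/a.
Here that is ±√7/3.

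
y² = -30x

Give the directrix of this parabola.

x = 15/2

Vertex (0, 0); 4p = -30 so p = -15/2. Opens left.
Directrix is the vertical line x = h − p = 0 − (-15/2) = 15/2.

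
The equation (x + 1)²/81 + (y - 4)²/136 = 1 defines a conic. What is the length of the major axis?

4√34

Center (-1, 4). The larger denominator 136 sits under the y-term, so the major axis is vertical; a² = 136, b² = 81.
a² = 136 so a = 2√34; the major axis has length 2a = 4√34.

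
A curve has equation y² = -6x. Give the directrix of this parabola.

x = 3/2

Vertex (0, 0); 4p = -6 so p = -3/2. Opens left.
Directrix is the vertical line x = h − p = 0 − (-3/2) = 3/2.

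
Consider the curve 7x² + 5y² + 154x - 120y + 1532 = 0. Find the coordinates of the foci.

Rearranging, 7(x² + 22x) + 5(y² - 24y) = -1532.
Completing the square gives 7(x + 11)² + 5(y - 12)² = -1532 + 847 + 720 = 35.
Dividing both sides by 35: (x + 11)²/5 + (y - 12)²/7 = 1
Ellipse, center (-11, 12), major axis vertical; a² = 7, b² = 5.
c² = a² - b² = 7 - 5 = 2, so c = √2.
Foci lie on the vertical axis through the center: (h, k ± c).

(-11, 12 - √2) and (-11, 12 + √2)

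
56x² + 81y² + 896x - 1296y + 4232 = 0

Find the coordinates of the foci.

Rearranging, 56(x² + 16x) + 81(y² - 16y) = -4232.
Complete the square: 56(x + 8)² + 81(y - 8)² = -4232 + 3584 + 5184 = 4536
Divide by 4536: (x + 8)²/81 + (y - 8)²/56 = 1
Ellipse, center (-8, 8), major axis horizontal; a² = 81, b² = 56.
c² = a² - b² = 81 - 56 = 25, so c = 5.
Foci lie on the horizontal axis through the center: (h ± c, k).

(-13, 8) and (-3, 8)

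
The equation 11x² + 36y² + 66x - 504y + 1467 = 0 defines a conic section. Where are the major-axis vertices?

(-9, 7) and (3, 7)

Rearranging, 11(x² + 6x) + 36(y² - 14y) = -1467.
11(x + 3)² + 36(y - 7)² = -1467 + 99 + 1764 = 396
Dividing both sides by 396: (x + 3)²/36 + (y - 7)²/11 = 1
Ellipse, center (-3, 7), major axis horizontal; a² = 36, b² = 11.
a = 6. Vertices at (h ± a, k).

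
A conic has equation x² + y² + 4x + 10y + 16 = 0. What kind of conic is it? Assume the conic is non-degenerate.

No xy term. Coefficients of x² and y² are A = 1, C = 1.
A = C (same sign) ⇒ circle.

circle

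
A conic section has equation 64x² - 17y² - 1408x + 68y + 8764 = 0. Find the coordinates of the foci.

Group the x- and y-terms: 64(x² - 22x) -17(y² - 4y) = -8764
Complete the square: 64(x - 11)² -17(y - 2)² = -8764 + 7744 - 68 = -1088
Dividing both sides by -1088: (y - 2)²/64 - (x - 11)²/17 = 1
Hyperbola, center (11, 2), transverse axis vertical; a² = 64, b² = 17.
c² = a² + b² = 64 + 17 = 81, so c = 9.
Foci lie on the vertical axis through the center: (h, k ± c).

(11, -7) and (11, 11)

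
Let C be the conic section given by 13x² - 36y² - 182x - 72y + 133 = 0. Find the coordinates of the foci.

Rearranging, 13(x² - 14x) -36(y² + 2y) = -133.
13(x - 7)² -36(y + 1)² = -133 + 637 - 36 = 468
Dividing both sides by 468: (x - 7)²/36 - (y + 1)²/13 = 1
Hyperbola, center (7, -1), transverse axis horizontal; a² = 36, b² = 13.
c² = a² + b² = 36 + 13 = 49, so c = 7.
Foci lie on the horizontal axis through the center: (h ± c, k).

(0, -1) and (14, -1)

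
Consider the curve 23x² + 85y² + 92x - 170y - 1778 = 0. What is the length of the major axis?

2√85

Rearranging, 23(x² + 4x) + 85(y² - 2y) = 1778.
Complete the square in x and y: 23(x + 2)² + 85(y - 1)² = 1778 + 92 + 85 = 1955
Divide by 1955: (x + 2)²/85 + (y - 1)²/23 = 1
Ellipse, center (-2, 1), major axis horizontal; a² = 85, b² = 23.
a² = 85 so a = √85; the major axis has length 2a = 2√85.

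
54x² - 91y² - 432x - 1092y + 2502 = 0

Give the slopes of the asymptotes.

54(x² - 8x) -91(y² + 12y) = -2502
Complete the square: 54(x - 4)² -91(y + 6)² = -2502 + 864 - 3276 = -4914
Divide by -4914: (y + 6)²/54 - (x - 4)²/91 = 1
Hyperbola, center (4, -6), transverse axis vertical; a² = 54, b² = 91.
For a vertical hyperbola the asymptotes have slope ±a/b.
Here that is ±3√6/√91 = ±3√546/91.

3√546/91 and -3√546/91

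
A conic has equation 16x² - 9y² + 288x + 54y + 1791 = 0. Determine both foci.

Rearranging, 16(x² + 18x) -9(y² - 6y) = -1791.
Complete the square in x and y: 16(x + 9)² -9(y - 3)² = -1791 + 1296 - 81 = -576
Divide through by -576 to get (y - 3)²/64 - (x + 9)²/36 = 1.
Hyperbola, center (-9, 3), transverse axis vertical; a² = 64, b² = 36.
c² = a² + b² = 64 + 36 = 100, so c = 10.
Foci lie on the vertical axis through the center: (h, k ± c).

(-9, -7) and (-9, 13)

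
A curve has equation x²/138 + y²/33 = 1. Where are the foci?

(0 - √105, 0) and (0 + √105, 0)

Center (0, 0). The larger denominator 138 sits under the x-term, so the major axis is horizontal; a² = 138, b² = 33.
c² = a² - b² = 138 - 33 = 105, so c = √105.
Foci lie on the horizontal axis through the center: (h ± c, k).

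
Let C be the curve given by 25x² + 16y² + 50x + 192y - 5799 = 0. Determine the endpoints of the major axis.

(-1, -26) and (-1, 14)

Group: 25(x² + 2x) + 16(y² + 12y) = 5799
Complete the square in x and y: 25(x + 1)² + 16(y + 6)² = 5799 + 25 + 576 = 6400
Divide through by 6400 to get (x + 1)²/256 + (y + 6)²/400 = 1.
Ellipse, center (-1, -6), major axis vertical; a² = 400, b² = 256.
a = 20. Vertices at (h, k ± a).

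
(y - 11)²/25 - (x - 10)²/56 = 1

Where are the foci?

Center (10, 11). The positive term is the y-term, so the transverse axis is vertical; a² = 25, b² = 56.
c² = a² + b² = 25 + 56 = 81, so c = 9.
Foci lie on the vertical axis through the center: (h, k ± c).

(10, 2) and (10, 20)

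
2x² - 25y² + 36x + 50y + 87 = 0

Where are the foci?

Collect terms: 2(x² + 18x) -25(y² - 2y) = -87
Complete the square in x and y: 2(x + 9)² -25(y - 1)² = -87 + 162 - 25 = 50
Divide by 50: (x + 9)²/25 - (y - 1)²/2 = 1
Hyperbola, center (-9, 1), transverse axis horizontal; a² = 25, b² = 2.
c² = a² + b² = 25 + 2 = 27, so c = 3√3.
Foci lie on the horizontal axis through the center: (h ± c, k).

(-9 - 3√3, 1) and (-9 + 3√3, 1)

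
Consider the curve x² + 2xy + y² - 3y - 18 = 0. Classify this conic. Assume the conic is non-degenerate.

A = 1, B = 2, C = 1.
Discriminant B² − 4AC = 2² − 4·1·1 = 0.
B² − 4AC = 0 ⇒ parabola.

parabola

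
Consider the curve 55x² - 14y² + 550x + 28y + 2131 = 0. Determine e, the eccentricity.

e = √3795/55

Rearranging, 55(x² + 10x) -14(y² - 2y) = -2131.
55(x + 5)² -14(y - 1)² = -2131 + 1375 - 14 = -770
Divide by -770: (y - 1)²/55 - (x + 5)²/14 = 1
Hyperbola, center (-5, 1), transverse axis vertical; a² = 55, b² = 14.
c² = a² + b² = 69, so c = √69.
e = c/a = √69/√55 = √3795/55.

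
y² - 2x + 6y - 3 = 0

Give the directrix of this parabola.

Only y is squared. Complete the square in y: (y + 3)² = 2(x + 6).
Vertex (-6, -3); 4p = 2 so p = 1/2. Opens right.
Directrix is the vertical line x = h − p = -6 − (1/2) = -13/2.

x = -13/2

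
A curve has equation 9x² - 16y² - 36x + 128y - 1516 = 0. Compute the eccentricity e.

Group: 9(x² - 4x) -16(y² - 8y) = 1516
Completing the square gives 9(x - 2)² -16(y - 4)² = 1516 + 36 - 256 = 1296.
Dividing both sides by 1296: (x - 2)²/144 - (y - 4)²/81 = 1
Hyperbola, center (2, 4), transverse axis horizontal; a² = 144, b² = 81.
c² = a² + b² = 225, so c = 15.
e = c/a = 15/12 = 5/4.

e = 5/4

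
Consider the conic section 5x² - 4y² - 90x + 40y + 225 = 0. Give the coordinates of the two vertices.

5(x² - 18x) -4(y² - 10y) = -225
Complete the square: 5(x - 9)² -4(y - 5)² = -225 + 405 - 100 = 80
Divide through by 80 to get (x - 9)²/16 - (y - 5)²/20 = 1.
Hyperbola, center (9, 5), transverse axis horizontal; a² = 16, b² = 20.
a = 4. Vertices at (h ± a, k).

(5, 5) and (13, 5)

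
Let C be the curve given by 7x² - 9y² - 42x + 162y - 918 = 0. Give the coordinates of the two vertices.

Collect terms: 7(x² - 6x) -9(y² - 18y) = 918
Complete the square: 7(x - 3)² -9(y - 9)² = 918 + 63 - 729 = 252
Divide by 252: (x - 3)²/36 - (y - 9)²/28 = 1
Hyperbola, center (3, 9), transverse axis horizontal; a² = 36, b² = 28.
a = 6. Vertices at (h ± a, k).

(-3, 9) and (9, 9)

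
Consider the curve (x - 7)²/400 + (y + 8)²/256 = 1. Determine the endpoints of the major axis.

(-13, -8) and (27, -8)

Center (7, -8). The larger denominator 400 sits under the x-term, so the major axis is horizontal; a² = 400, b² = 256.
a = 20. Vertices at (h ± a, k).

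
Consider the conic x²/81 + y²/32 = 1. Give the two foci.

Center (0, 0). The larger denominator 81 sits under the x-term, so the major axis is horizontal; a² = 81, b² = 32.
c² = a² - b² = 81 - 32 = 49, so c = 7.
Foci lie on the horizontal axis through the center: (h ± c, k).

(-7, 0) and (7, 0)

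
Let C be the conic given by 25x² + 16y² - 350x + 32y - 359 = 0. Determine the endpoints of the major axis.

(7, -11) and (7, 9)

Rearranging, 25(x² - 14x) + 16(y² + 2y) = 359.
Complete the square in x and y: 25(x - 7)² + 16(y + 1)² = 359 + 1225 + 16 = 1600
Divide by 1600: (x - 7)²/64 + (y + 1)²/100 = 1
Ellipse, center (7, -1), major axis vertical; a² = 100, b² = 64.
a = 10. Vertices at (h, k ± a).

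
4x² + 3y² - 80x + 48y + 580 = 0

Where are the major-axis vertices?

(10, -10) and (10, -6)

Rearranging, 4(x² - 20x) + 3(y² + 16y) = -580.
Completing the square gives 4(x - 10)² + 3(y + 8)² = -580 + 400 + 192 = 12.
Divide through by 12 to get (x - 10)²/3 + (y + 8)²/4 = 1.
Ellipse, center (10, -8), major axis vertical; a² = 4, b² = 3.
a = 2. Vertices at (h, k ± a).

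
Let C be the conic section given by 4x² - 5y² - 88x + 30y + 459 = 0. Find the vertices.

(11, 1) and (11, 5)

Collect terms: 4(x² - 22x) -5(y² - 6y) = -459
Completing the square gives 4(x - 11)² -5(y - 3)² = -459 + 484 - 45 = -20.
Divide through by -20 to get (y - 3)²/4 - (x - 11)²/5 = 1.
Hyperbola, center (11, 3), transverse axis vertical; a² = 4, b² = 5.
a = 2. Vertices at (h, k ± a).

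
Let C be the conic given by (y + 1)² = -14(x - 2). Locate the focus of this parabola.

(-3/2, -1)

Vertex (2, -1); 4p = -14 so p = -7/2. Opens left.
Focus is p units from the vertex along the axis: (h + p, k).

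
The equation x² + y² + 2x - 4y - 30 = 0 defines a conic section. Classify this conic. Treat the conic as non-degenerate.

No xy term. Coefficients of x² and y² are A = 1, C = 1.
A = C (same sign) ⇒ circle.

circle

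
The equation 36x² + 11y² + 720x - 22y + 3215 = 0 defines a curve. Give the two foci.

Group the x- and y-terms: 36(x² + 20x) + 11(y² - 2y) = -3215
Complete the square in x and y: 36(x + 10)² + 11(y - 1)² = -3215 + 3600 + 11 = 396
Dividing both sides by 396: (x + 10)²/11 + (y - 1)²/36 = 1
Ellipse, center (-10, 1), major axis vertical; a² = 36, b² = 11.
c² = a² - b² = 36 - 11 = 25, so c = 5.
Foci lie on the vertical axis through the center: (h, k ± c).

(-10, -4) and (-10, 6)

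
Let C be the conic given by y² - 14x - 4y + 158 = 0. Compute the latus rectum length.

14

Only y is squared. Complete the square in y: (y - 2)² = 14(x - 11).
Vertex (11, 2); 4p = 14 so p = 7/2. Opens right.
Latus rectum length = |4p| = 14.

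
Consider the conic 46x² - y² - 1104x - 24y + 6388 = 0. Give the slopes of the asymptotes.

46(x² - 24x) -(y² + 24y) = -6388
Completing the square gives 46(x - 12)² -(y + 12)² = -6388 + 6624 - 144 = 92.
Divide through by 92 to get (x - 12)²/2 - (y + 12)²/92 = 1.
Hyperbola, center (12, -12), transverse axis horizontal; a² = 2, b² = 92.
For a horizontal hyperbola the asymptotes have slope ±b/a.
Here that is ±2√23/√2 = ±√46.

√46 and -√46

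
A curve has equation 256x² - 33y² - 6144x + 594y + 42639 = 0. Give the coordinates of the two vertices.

Group the x- and y-terms: 256(x² - 24x) -33(y² - 18y) = -42639
Complete the square: 256(x - 12)² -33(y - 9)² = -42639 + 36864 - 2673 = -8448
Divide through by -8448 to get (y - 9)²/256 - (x - 12)²/33 = 1.
Hyperbola, center (12, 9), transverse axis vertical; a² = 256, b² = 33.
a = 16. Vertices at (h, k ± a).

(12, -7) and (12, 25)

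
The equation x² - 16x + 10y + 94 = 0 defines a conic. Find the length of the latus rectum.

Only x is squared. Complete the square in x: (x - 8)² = -10(y + 3).
Vertex (8, -3); 4p = -10 so p = -5/2. Opens down.
Latus rectum length = |4p| = 10.

10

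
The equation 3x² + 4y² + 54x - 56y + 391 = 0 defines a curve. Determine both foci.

Group the x- and y-terms: 3(x² + 18x) + 4(y² - 14y) = -391
Complete the square in x and y: 3(x + 9)² + 4(y - 7)² = -391 + 243 + 196 = 48
Dividing both sides by 48: (x + 9)²/16 + (y - 7)²/12 = 1
Ellipse, center (-9, 7), major axis horizontal; a² = 16, b² = 12.
c² = a² - b² = 16 - 12 = 4, so c = 2.
Foci lie on the horizontal axis through the center: (h ± c, k).

(-11, 7) and (-7, 7)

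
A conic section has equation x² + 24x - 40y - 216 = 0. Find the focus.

(-12, 1)

Only x is squared. Complete the square in x: (x + 12)² = 40(y + 9).
Vertex (-12, -9); 4p = 40 so p = 10. Opens up.
Focus is p units from the vertex along the axis: (h, k + p).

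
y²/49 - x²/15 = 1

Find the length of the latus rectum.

Center (0, 0). The positive term is the y-term, so the transverse axis is vertical; a² = 49, b² = 15.
Latus rectum length = 2b²/a = 2·15/7 = 30/7.

30/7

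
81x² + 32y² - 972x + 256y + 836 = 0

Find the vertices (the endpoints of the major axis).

Group the x- and y-terms: 81(x² - 12x) + 32(y² + 8y) = -836
Complete the square: 81(x - 6)² + 32(y + 4)² = -836 + 2916 + 512 = 2592
Divide through by 2592 to get (x - 6)²/32 + (y + 4)²/81 = 1.
Ellipse, center (6, -4), major axis vertical; a² = 81, b² = 32.
a = 9. Vertices at (h, k ± a).

(6, -13) and (6, 5)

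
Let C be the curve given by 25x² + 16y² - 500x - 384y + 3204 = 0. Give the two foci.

Group: 25(x² - 20x) + 16(y² - 24y) = -3204
Completing the square gives 25(x - 10)² + 16(y - 12)² = -3204 + 2500 + 2304 = 1600.
Divide by 1600: (x - 10)²/64 + (y - 12)²/100 = 1
Ellipse, center (10, 12), major axis vertical; a² = 100, b² = 64.
c² = a² - b² = 100 - 64 = 36, so c = 6.
Foci lie on the vertical axis through the center: (h, k ± c).

(10, 6) and (10, 18)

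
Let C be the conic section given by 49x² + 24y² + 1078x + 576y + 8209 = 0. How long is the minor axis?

4√6

Collect terms: 49(x² + 22x) + 24(y² + 24y) = -8209
Complete the square: 49(x + 11)² + 24(y + 12)² = -8209 + 5929 + 3456 = 1176
Dividing both sides by 1176: (x + 11)²/24 + (y + 12)²/49 = 1
Ellipse, center (-11, -12), major axis vertical; a² = 49, b² = 24.
b² = 24 so b = 2√6; the minor axis has length 2b = 4√6.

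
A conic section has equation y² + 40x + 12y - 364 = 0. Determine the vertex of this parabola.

Only y is squared. Complete the square in y: (y + 6)² = -40(x - 10).
Vertex (10, -6); 4p = -40 so p = -10. Opens left.

(10, -6)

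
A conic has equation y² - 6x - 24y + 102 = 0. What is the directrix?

Only y is squared. Complete the square in y: (y - 12)² = 6(x + 7).
Vertex (-7, 12); 4p = 6 so p = 3/2. Opens right.
Directrix is the vertical line x = h − p = -7 − (3/2) = -17/2.

x = -17/2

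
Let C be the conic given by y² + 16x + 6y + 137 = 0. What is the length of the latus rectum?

16

Only y is squared. Complete the square in y: (y + 3)² = -16(x + 8).
Vertex (-8, -3); 4p = -16 so p = -4. Opens left.
Latus rectum length = |4p| = 16.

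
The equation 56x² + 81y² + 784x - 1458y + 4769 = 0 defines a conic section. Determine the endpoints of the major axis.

Collect terms: 56(x² + 14x) + 81(y² - 18y) = -4769
56(x + 7)² + 81(y - 9)² = -4769 + 2744 + 6561 = 4536
Divide through by 4536 to get (x + 7)²/81 + (y - 9)²/56 = 1.
Ellipse, center (-7, 9), major axis horizontal; a² = 81, b² = 56.
a = 9. Vertices at (h ± a, k).

(-16, 9) and (2, 9)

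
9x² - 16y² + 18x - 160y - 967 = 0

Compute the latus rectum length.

Group the x- and y-terms: 9(x² + 2x) -16(y² + 10y) = 967
Complete the square in x and y: 9(x + 1)² -16(y + 5)² = 967 + 9 - 400 = 576
Dividing both sides by 576: (x + 1)²/64 - (y + 5)²/36 = 1
Hyperbola, center (-1, -5), transverse axis horizontal; a² = 64, b² = 36.
Latus rectum length = 2b²/a = 2·36/8 = 9.

9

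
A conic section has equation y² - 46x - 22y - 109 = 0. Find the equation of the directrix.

Only y is squared. Complete the square in y: (y - 11)² = 46(x + 5).
Vertex (-5, 11); 4p = 46 so p = 23/2. Opens right.
Directrix is the vertical line x = h − p = -5 − (23/2) = -33/2.

x = -33/2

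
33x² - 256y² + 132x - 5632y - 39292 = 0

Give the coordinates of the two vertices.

Group the x- and y-terms: 33(x² + 4x) -256(y² + 22y) = 39292
Completing the square gives 33(x + 2)² -256(y + 11)² = 39292 + 132 - 30976 = 8448.
Divide by 8448: (x + 2)²/256 - (y + 11)²/33 = 1
Hyperbola, center (-2, -11), transverse axis horizontal; a² = 256, b² = 33.
a = 16. Vertices at (h ± a, k).

(-18, -11) and (14, -11)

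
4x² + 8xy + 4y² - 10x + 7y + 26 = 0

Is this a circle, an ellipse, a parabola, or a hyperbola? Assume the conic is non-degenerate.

parabola

A = 4, B = 8, C = 4.
Discriminant B² − 4AC = 8² − 4·4·4 = 0.
B² − 4AC = 0 ⇒ parabola.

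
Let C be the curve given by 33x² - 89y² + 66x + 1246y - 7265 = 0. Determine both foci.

Group: 33(x² + 2x) -89(y² - 14y) = 7265
Complete the square in x and y: 33(x + 1)² -89(y - 7)² = 7265 + 33 - 4361 = 2937
Divide through by 2937 to get (x + 1)²/89 - (y - 7)²/33 = 1.
Hyperbola, center (-1, 7), transverse axis horizontal; a² = 89, b² = 33.
c² = a² + b² = 89 + 33 = 122, so c = √122.
Foci lie on the horizontal axis through the center: (h ± c, k).

(-1 - √122, 7) and (-1 + √122, 7)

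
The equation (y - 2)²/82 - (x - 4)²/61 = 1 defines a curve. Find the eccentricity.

Center (4, 2). The positive term is the y-term, so the transverse axis is vertical; a² = 82, b² = 61.
c² = a² + b² = 143, so c = √143.
e = c/a = √143/√82 = √11726/82.

e = √11726/82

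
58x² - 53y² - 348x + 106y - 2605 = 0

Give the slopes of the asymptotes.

Rearranging, 58(x² - 6x) -53(y² - 2y) = 2605.
Completing the square gives 58(x - 3)² -53(y - 1)² = 2605 + 522 - 53 = 3074.
Divide through by 3074 to get (x - 3)²/53 - (y - 1)²/58 = 1.
Hyperbola, center (3, 1), transverse axis horizontal; a² = 53, b² = 58.
For a horizontal hyperbola the asymptotes have slope ±b/a.
Here that is ±√58/√53 = ±√3074/53.

√3074/53 and -√3074/53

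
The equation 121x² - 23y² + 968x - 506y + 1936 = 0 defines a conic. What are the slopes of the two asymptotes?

Group: 121(x² + 8x) -23(y² + 22y) = -1936
Complete the square: 121(x + 4)² -23(y + 11)² = -1936 + 1936 - 2783 = -2783
Dividing both sides by -2783: (y + 11)²/121 - (x + 4)²/23 = 1
Hyperbola, center (-4, -11), transverse axis vertical; a² = 121, b² = 23.
For a vertical hyperbola the asymptotes have slope ±a/b.
Here that is ±11/√23 = ±11√23/23.

11√23/23 and -11√23/23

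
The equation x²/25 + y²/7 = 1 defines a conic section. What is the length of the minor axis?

2√7

Center (0, 0). The larger denominator 25 sits under the x-term, so the major axis is horizontal; a² = 25, b² = 7.
b² = 7 so b = √7; the minor axis has length 2b = 2√7.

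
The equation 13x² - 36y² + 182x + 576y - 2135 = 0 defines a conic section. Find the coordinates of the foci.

Rearranging, 13(x² + 14x) -36(y² - 16y) = 2135.
13(x + 7)² -36(y - 8)² = 2135 + 637 - 2304 = 468
Dividing both sides by 468: (x + 7)²/36 - (y - 8)²/13 = 1
Hyperbola, center (-7, 8), transverse axis horizontal; a² = 36, b² = 13.
c² = a² + b² = 36 + 13 = 49, so c = 7.
Foci lie on the horizontal axis through the center: (h ± c, k).

(-14, 8) and (0, 8)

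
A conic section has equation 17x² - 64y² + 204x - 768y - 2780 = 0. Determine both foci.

(-15, -6) and (3, -6)

Group the x- and y-terms: 17(x² + 12x) -64(y² + 12y) = 2780
Complete the square: 17(x + 6)² -64(y + 6)² = 2780 + 612 - 2304 = 1088
Divide by 1088: (x + 6)²/64 - (y + 6)²/17 = 1
Hyperbola, center (-6, -6), transverse axis horizontal; a² = 64, b² = 17.
c² = a² + b² = 64 + 17 = 81, so c = 9.
Foci lie on the horizontal axis through the center: (h ± c, k).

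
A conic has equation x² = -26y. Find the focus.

(0, -13/2)

Vertex (0, 0); 4p = -26 so p = -13/2. Opens down.
Focus is p units from the vertex along the axis: (h, k + p).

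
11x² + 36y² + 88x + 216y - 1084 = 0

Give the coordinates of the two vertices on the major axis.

Collect terms: 11(x² + 8x) + 36(y² + 6y) = 1084
11(x + 4)² + 36(y + 3)² = 1084 + 176 + 324 = 1584
Divide through by 1584 to get (x + 4)²/144 + (y + 3)²/44 = 1.
Ellipse, center (-4, -3), major axis horizontal; a² = 144, b² = 44.
a = 12. Vertices at (h ± a, k).

(-16, -3) and (8, -3)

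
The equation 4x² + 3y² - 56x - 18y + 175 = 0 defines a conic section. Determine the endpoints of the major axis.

(7, -1) and (7, 7)

Rearranging, 4(x² - 14x) + 3(y² - 6y) = -175.
Complete the square in x and y: 4(x - 7)² + 3(y - 3)² = -175 + 196 + 27 = 48
Dividing both sides by 48: (x - 7)²/12 + (y - 3)²/16 = 1
Ellipse, center (7, 3), major axis vertical; a² = 16, b² = 12.
a = 4. Vertices at (h, k ± a).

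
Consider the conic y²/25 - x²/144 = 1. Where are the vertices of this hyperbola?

Center (0, 0). The positive term is the y-term, so the transverse axis is vertical; a² = 25, b² = 144.
a = 5. Vertices at (h, k ± a).

(0, -5) and (0, 5)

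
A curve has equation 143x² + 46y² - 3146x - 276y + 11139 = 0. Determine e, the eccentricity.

Group the x- and y-terms: 143(x² - 22x) + 46(y² - 6y) = -11139
143(x - 11)² + 46(y - 3)² = -11139 + 17303 + 414 = 6578
Divide through by 6578 to get (x - 11)²/46 + (y - 3)²/143 = 1.
Ellipse, center (11, 3), major axis vertical; a² = 143, b² = 46.
c² = a² - b² = 97, so c = √97.
e = c/a = √97/√143 = √13871/143.

e = √13871/143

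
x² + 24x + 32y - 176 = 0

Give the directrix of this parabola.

y = 18

Only x is squared. Complete the square in x: (x + 12)² = -32(y - 10).
Vertex (-12, 10); 4p = -32 so p = -8. Opens down.
Directrix is the horizontal line y = k − p = 10 − (-8) = 18.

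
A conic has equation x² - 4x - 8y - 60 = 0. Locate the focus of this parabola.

Only x is squared. Complete the square in x: (x - 2)² = 8(y + 8).
Vertex (2, -8); 4p = 8 so p = 2. Opens up.
Focus is p units from the vertex along the axis: (h, k + p).

(2, -6)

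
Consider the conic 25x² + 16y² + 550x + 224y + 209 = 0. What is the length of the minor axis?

24

25(x² + 22x) + 16(y² + 14y) = -209
Complete the square in x and y: 25(x + 11)² + 16(y + 7)² = -209 + 3025 + 784 = 3600
Dividing both sides by 3600: (x + 11)²/144 + (y + 7)²/225 = 1
Ellipse, center (-11, -7), major axis vertical; a² = 225, b² = 144.
b² = 144 so b = 12; the minor axis has length 2b = 24.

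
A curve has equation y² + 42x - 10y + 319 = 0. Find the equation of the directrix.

Only y is squared. Complete the square in y: (y - 5)² = -42(x + 7).
Vertex (-7, 5); 4p = -42 so p = -21/2. Opens left.
Directrix is the vertical line x = h − p = -7 − (-21/2) = 7/2.

x = 7/2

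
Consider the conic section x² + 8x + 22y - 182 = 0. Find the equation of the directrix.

y = 29/2

Only x is squared. Complete the square in x: (x + 4)² = -22(y - 9).
Vertex (-4, 9); 4p = -22 so p = -11/2. Opens down.
Directrix is the horizontal line y = k − p = 9 − (-11/2) = 29/2.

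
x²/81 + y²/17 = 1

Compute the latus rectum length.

34/9

Center (0, 0). The larger denominator 81 sits under the x-term, so the major axis is horizontal; a² = 81, b² = 17.
Latus rectum length = 2b²/a = 2·17/9 = 34/9.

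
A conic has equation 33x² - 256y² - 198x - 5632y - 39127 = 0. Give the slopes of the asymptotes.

Rearranging, 33(x² - 6x) -256(y² + 22y) = 39127.
Complete the square in x and y: 33(x - 3)² -256(y + 11)² = 39127 + 297 - 30976 = 8448
Divide by 8448: (x - 3)²/256 - (y + 11)²/33 = 1
Hyperbola, center (3, -11), transverse axis horizontal; a² = 256, b² = 33.
For a horizontal hyperbola the asymptotes have slope ±b/a.
Here that is ±√33/16.

√33/16 and -√33/16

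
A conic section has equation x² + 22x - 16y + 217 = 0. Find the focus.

(-11, 10)

Only x is squared. Complete the square in x: (x + 11)² = 16(y - 6).
Vertex (-11, 6); 4p = 16 so p = 4. Opens up.
Focus is p units from the vertex along the axis: (h, k + p).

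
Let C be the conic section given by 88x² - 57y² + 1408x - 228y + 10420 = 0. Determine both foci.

Rearranging, 88(x² + 16x) -57(y² + 4y) = -10420.
88(x + 8)² -57(y + 2)² = -10420 + 5632 - 228 = -5016
Divide through by -5016 to get (y + 2)²/88 - (x + 8)²/57 = 1.
Hyperbola, center (-8, -2), transverse axis vertical; a² = 88, b² = 57.
c² = a² + b² = 88 + 57 = 145, so c = √145.
Foci lie on the vertical axis through the center: (h, k ± c).

(-8, -2 - √145) and (-8, -2 + √145)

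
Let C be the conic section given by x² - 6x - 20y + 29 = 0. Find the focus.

(3, 6)

Only x is squared. Complete the square in x: (x - 3)² = 20(y - 1).
Vertex (3, 1); 4p = 20 so p = 5. Opens up.
Focus is p units from the vertex along the axis: (h, k + p).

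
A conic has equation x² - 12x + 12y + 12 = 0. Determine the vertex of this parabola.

Only x is squared. Complete the square in x: (x - 6)² = -12(y - 2).
Vertex (6, 2); 4p = -12 so p = -3. Opens down.

(6, 2)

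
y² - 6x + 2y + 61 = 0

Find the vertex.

Only y is squared. Complete the square in y: (y + 1)² = 6(x - 10).
Vertex (10, -1); 4p = 6 so p = 3/2. Opens right.

(10, -1)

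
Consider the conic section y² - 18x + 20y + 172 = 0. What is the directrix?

x = -1/2

Only y is squared. Complete the square in y: (y + 10)² = 18(x - 4).
Vertex (4, -10); 4p = 18 so p = 9/2. Opens right.
Directrix is the vertical line x = h − p = 4 − (9/2) = -1/2.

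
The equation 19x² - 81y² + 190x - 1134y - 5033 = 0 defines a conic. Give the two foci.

Collect terms: 19(x² + 10x) -81(y² + 14y) = 5033
Complete the square in x and y: 19(x + 5)² -81(y + 7)² = 5033 + 475 - 3969 = 1539
Divide by 1539: (x + 5)²/81 - (y + 7)²/19 = 1
Hyperbola, center (-5, -7), transverse axis horizontal; a² = 81, b² = 19.
c² = a² + b² = 81 + 19 = 100, so c = 10.
Foci lie on the horizontal axis through the center: (h ± c, k).

(-15, -7) and (5, -7)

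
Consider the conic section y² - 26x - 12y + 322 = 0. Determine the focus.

(35/2, 6)

Only y is squared. Complete the square in y: (y - 6)² = 26(x - 11).
Vertex (11, 6); 4p = 26 so p = 13/2. Opens right.
Focus is p units from the vertex along the axis: (h + p, k).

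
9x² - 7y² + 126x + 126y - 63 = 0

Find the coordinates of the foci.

Collect terms: 9(x² + 14x) -7(y² - 18y) = 63
Complete the square in x and y: 9(x + 7)² -7(y - 9)² = 63 + 441 - 567 = -63
Dividing both sides by -63: (y - 9)²/9 - (x + 7)²/7 = 1
Hyperbola, center (-7, 9), transverse axis vertical; a² = 9, b² = 7.
c² = a² + b² = 9 + 7 = 16, so c = 4.
Foci lie on the vertical axis through the center: (h, k ± c).

(-7, 5) and (-7, 13)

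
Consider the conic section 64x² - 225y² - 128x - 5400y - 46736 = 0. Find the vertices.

Group the x- and y-terms: 64(x² - 2x) -225(y² + 24y) = 46736
Complete the square in x and y: 64(x - 1)² -225(y + 12)² = 46736 + 64 - 32400 = 14400
Dividing both sides by 14400: (x - 1)²/225 - (y + 12)²/64 = 1
Hyperbola, center (1, -12), transverse axis horizontal; a² = 225, b² = 64.
a = 15. Vertices at (h ± a, k).

(-14, -12) and (16, -12)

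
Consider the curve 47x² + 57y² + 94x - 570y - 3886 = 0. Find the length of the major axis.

Collect terms: 47(x² + 2x) + 57(y² - 10y) = 3886
Complete the square in x and y: 47(x + 1)² + 57(y - 5)² = 3886 + 47 + 1425 = 5358
Divide by 5358: (x + 1)²/114 + (y - 5)²/94 = 1
Ellipse, center (-1, 5), major axis horizontal; a² = 114, b² = 94.
a² = 114 so a = √114; the major axis has length 2a = 2√114.

2√114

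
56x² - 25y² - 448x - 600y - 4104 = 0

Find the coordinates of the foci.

(-5, -12) and (13, -12)

Group the x- and y-terms: 56(x² - 8x) -25(y² + 24y) = 4104
56(x - 4)² -25(y + 12)² = 4104 + 896 - 3600 = 1400
Divide by 1400: (x - 4)²/25 - (y + 12)²/56 = 1
Hyperbola, center (4, -12), transverse axis horizontal; a² = 25, b² = 56.
c² = a² + b² = 25 + 56 = 81, so c = 9.
Foci lie on the horizontal axis through the center: (h ± c, k).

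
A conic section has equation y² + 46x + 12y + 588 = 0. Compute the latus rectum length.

Only y is squared. Complete the square in y: (y + 6)² = -46(x + 12).
Vertex (-12, -6); 4p = -46 so p = -23/2. Opens left.
Latus rectum length = |4p| = 46.

46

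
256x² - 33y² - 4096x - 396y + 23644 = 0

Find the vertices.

(8, -22) and (8, 10)

256(x² - 16x) -33(y² + 12y) = -23644
Completing the square gives 256(x - 8)² -33(y + 6)² = -23644 + 16384 - 1188 = -8448.
Dividing both sides by -8448: (y + 6)²/256 - (x - 8)²/33 = 1
Hyperbola, center (8, -6), transverse axis vertical; a² = 256, b² = 33.
a = 16. Vertices at (h, k ± a).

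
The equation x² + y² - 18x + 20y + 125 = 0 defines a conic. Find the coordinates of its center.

(9, -10)

(x² - 18x) + (y² + 20y) = -125
Complete the square: (x - 9)² + (y + 10)² = -125 + 81 + 100 = 56
So (x - 9)² + (y + 10)² = 56.
Circle centered at (9, -10) with r² = 56.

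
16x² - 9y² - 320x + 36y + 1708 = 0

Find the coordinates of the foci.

(10, -3) and (10, 7)

Group the x- and y-terms: 16(x² - 20x) -9(y² - 4y) = -1708
Complete the square in x and y: 16(x - 10)² -9(y - 2)² = -1708 + 1600 - 36 = -144
Divide through by -144 to get (y - 2)²/16 - (x - 10)²/9 = 1.
Hyperbola, center (10, 2), transverse axis vertical; a² = 16, b² = 9.
c² = a² + b² = 16 + 9 = 25, so c = 5.
Foci lie on the vertical axis through the center: (h, k ± c).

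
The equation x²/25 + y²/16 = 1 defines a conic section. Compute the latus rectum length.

Center (0, 0). The larger denominator 25 sits under the x-term, so the major axis is horizontal; a² = 25, b² = 16.
Latus rectum length = 2b²/a = 2·16/5 = 32/5.

32/5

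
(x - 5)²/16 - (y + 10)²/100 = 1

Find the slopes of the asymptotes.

5/2 and -5/2

Center (5, -10). The positive term is the x-term, so the transverse axis is horizontal; a² = 16, b² = 100.
For a horizontal hyperbola the asymptotes have slope ±b/a.
Here that is ±10/4 = ±5/2.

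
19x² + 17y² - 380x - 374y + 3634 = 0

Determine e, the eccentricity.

19(x² - 20x) + 17(y² - 22y) = -3634
Completing the square gives 19(x - 10)² + 17(y - 11)² = -3634 + 1900 + 2057 = 323.
Dividing both sides by 323: (x - 10)²/17 + (y - 11)²/19 = 1
Ellipse, center (10, 11), major axis vertical; a² = 19, b² = 17.
c² = a² - b² = 2, so c = √2.
e = c/a = √2/√19 = √38/19.

e = √38/19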